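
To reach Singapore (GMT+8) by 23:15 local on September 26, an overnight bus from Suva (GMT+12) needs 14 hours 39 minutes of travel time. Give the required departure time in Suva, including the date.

Target arrival in UTC: 23:15 − 8:00 = 15:15 on Sep 26.
Subtract 14 hours 39 minutes → departure 00:36 UTC on Sep 26.
Suva is UTC+12:00: 00:36 + 12:00 = 12:36 on Sep 26.

12:36 on September 26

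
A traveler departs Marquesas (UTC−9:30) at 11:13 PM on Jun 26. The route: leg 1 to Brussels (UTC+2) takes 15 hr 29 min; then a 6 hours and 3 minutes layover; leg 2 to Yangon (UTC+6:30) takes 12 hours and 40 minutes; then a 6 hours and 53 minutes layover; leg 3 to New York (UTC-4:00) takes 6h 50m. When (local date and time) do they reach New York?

Convert departure to UTC: 11:13 PM + 9:30 = 8:43 AM UTC on Jun 27.
Add 15 hours 29 minutes leg 1 → 12:12 AM UTC (Jun 28).
Add 6 hours and 3 minutes layover in Brussels → 6:15 AM UTC.
Add 12 hours 40 minutes leg 2 → 6:55 PM UTC.
Add 6 hours and 53 minutes layover in Yangon → 1:48 AM UTC (Jun 29).
Add 6 hours and 50 minutes leg 3 → 8:38 AM UTC.
New York is UTC−4:00, so local arrival = 8:38 AM − 4:00 = 4:38 AM on Jun 29.

4:38 AM on June 29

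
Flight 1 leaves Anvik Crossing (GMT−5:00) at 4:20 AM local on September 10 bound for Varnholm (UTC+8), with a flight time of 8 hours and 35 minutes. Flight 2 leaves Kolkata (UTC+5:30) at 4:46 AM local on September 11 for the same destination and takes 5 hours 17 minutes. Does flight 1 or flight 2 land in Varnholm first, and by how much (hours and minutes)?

Flight 1 in UTC: 4:20 AM + 5:00 = 9:20 AM on Sep 10.
+8 hours and 35 minutes → arrive 5:55 PM UTC on Sep 10.
Flight 2 in UTC: 4:46 AM − 5:30 = 11:16 PM on Sep 10.
+5 hours and 17 minutes → arrive 4:33 AM UTC on Sep 11.
Flight 1 lands earlier by 10 hours 38 minutes.

the first, by 10 hours 38 minutes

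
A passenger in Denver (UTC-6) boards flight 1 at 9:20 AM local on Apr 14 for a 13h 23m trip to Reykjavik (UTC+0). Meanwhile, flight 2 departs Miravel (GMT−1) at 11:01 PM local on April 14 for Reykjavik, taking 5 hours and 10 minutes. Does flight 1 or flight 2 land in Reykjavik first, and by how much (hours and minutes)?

Flight 1 in UTC: 9:20 AM + 6:00 = 3:20 PM on Apr 14.
+13 hours 23 minutes → arrive 4:43 AM UTC on Apr 15.
Flight 2 in UTC: 11:01 PM + 1:00 = 12:01 AM on Apr 15.
+5 hours and 10 minutes → arrive 5:11 AM UTC on Apr 15.
Flight 1 lands earlier by 28 minutes.

the first, by 28 minutes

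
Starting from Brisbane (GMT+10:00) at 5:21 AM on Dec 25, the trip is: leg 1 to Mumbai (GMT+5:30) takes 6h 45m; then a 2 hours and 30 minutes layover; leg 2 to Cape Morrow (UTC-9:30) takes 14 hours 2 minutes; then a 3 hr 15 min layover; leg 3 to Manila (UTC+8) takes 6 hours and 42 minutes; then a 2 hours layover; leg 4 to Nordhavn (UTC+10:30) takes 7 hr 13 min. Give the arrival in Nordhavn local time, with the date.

Convert departure to UTC: 5:21 AM − 10:00 = 7:21 PM UTC on Dec 24.
Add 6 hours and 45 minutes leg 1 → 2:06 AM UTC (Dec 25).
Add 2 hours and 30 minutes layover in Mumbai → 4:36 AM UTC.
Add 14 hours 2 minutes leg 2 → 6:38 PM UTC.
Add 3 hours and 15 minutes layover in Cape Morrow → 9:53 PM UTC.
Add 6 hours 42 minutes leg 3 → 4:35 AM UTC (Dec 26).
Add 2 hours layover in Manila → 6:35 AM UTC.
Add 7 hours and 13 minutes leg 4 → 1:48 PM UTC.
Nordhavn is UTC+10:30, so local arrival = 1:48 PM + 10:30 = 12:18 AM on Dec 27.

12:18 AM on December 27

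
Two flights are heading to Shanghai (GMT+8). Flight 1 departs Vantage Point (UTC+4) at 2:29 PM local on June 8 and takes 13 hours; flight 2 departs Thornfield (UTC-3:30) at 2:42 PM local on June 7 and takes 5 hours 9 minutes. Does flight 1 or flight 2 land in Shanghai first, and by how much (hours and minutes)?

the second, by 24 hours 8 minutes

Flight 1 in UTC: 2:29 PM − 4:00 = 10:29 AM on Jun 8.
+13 hours → arrive 11:29 PM UTC on Jun 8.
Flight 2 in UTC: 2:42 PM + 3:30 = 6:12 PM on Jun 7.
+5 hours and 9 minutes → arrive 11:21 PM UTC on Jun 7.
Flight 2 lands earlier by 24 hours 8 minutes.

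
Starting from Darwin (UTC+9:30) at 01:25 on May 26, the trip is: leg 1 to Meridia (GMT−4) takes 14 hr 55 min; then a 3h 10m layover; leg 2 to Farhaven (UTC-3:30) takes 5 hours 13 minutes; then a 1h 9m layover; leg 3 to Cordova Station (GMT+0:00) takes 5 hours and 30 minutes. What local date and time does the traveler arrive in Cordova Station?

21:52 on May 26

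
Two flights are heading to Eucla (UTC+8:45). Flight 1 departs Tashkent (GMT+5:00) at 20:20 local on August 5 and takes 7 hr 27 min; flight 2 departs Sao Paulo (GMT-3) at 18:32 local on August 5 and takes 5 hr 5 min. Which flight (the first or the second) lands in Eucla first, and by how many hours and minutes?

Flight 1 in UTC: 20:20 − 5:00 = 15:20 on Aug 5.
+7 hours 27 minutes → arrive 22:47 UTC on Aug 5.
Flight 2 in UTC: 18:32 + 3:00 = 21:32 on Aug 5.
+5 hours and 5 minutes → arrive 02:37 UTC on Aug 6.
Flight 1 lands earlier by 3 hours 50 minutes.

the first, by 3 hours 50 minutes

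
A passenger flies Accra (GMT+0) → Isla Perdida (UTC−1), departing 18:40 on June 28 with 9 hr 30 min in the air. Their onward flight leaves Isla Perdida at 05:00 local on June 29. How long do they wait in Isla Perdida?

Accra is at UTC+0, so departure is already 18:40 UTC on Jun 28.
Add 9 hours 30 minutes flight time → 04:10 UTC (Jun 29).
Isla Perdida is UTC−1:00, so local arrival = 04:10 − 1:00 = 03:10 on Jun 29.
Layover = 05:00 − 03:10 = 1 hour 50 minutes.

1 hour 50 minutes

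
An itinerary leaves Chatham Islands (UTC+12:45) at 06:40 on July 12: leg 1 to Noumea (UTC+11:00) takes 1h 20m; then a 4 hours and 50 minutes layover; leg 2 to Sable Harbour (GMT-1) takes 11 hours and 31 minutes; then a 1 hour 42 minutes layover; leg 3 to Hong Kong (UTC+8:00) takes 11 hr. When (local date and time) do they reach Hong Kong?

08:18 on July 13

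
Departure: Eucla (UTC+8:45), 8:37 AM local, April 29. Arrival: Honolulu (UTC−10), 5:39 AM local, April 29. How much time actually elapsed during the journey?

15 hours 47 minutes

Departure in UTC: 8:37 AM − 8:45 = 11:52 PM on Apr 28.
Arrival in UTC: 5:39 AM + 10:00 = 3:39 PM on Apr 29.
Elapsed = 3:39 PM − 11:52 PM (+1 day) = 15 hours 47 minutes.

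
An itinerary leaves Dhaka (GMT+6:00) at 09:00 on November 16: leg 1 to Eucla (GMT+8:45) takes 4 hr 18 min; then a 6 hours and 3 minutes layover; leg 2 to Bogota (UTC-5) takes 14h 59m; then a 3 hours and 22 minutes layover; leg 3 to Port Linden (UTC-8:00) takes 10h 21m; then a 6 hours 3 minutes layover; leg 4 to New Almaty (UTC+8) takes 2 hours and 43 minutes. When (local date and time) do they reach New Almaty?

10:49 on November 18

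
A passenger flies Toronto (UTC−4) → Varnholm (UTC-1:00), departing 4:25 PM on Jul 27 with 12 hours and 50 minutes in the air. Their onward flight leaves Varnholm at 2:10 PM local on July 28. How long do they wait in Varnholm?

5 hours 55 minutes

Convert departure to UTC: 4:25 PM + 4:00 = 8:25 PM UTC on Jul 27.
Add 12 hours 50 minutes flight time → 9:15 AM UTC (Jul 28).
Varnholm is UTC−1:00, so local arrival = 9:15 AM − 1:00 = 8:15 AM on Jul 28.
Layover = 2:10 PM − 8:15 AM = 5 hours 55 minutes.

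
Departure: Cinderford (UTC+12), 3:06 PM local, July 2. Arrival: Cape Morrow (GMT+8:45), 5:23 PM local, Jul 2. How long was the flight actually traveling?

Cape Morrow is 3:15 behind Cinderford.
Clock-face elapsed time (ignoring zones) is 2 hours 17 minutes.
Actual elapsed = 2 hours 17 minutes + 3:15 = 5 hours 32 minutes.

5 hours 32 minutes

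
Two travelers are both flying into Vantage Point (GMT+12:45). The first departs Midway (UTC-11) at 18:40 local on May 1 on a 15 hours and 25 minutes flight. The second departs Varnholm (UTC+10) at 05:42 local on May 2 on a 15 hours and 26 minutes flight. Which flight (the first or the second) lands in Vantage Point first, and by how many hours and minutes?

the second, by 9 hours 57 minutes

Flight 1 in UTC: 18:40 + 11:00 = 05:40 on May 2.
+15 hours and 25 minutes → arrive 21:05 UTC on May 2.
Flight 2 in UTC: 05:42 − 10:00 = 19:42 on May 1.
+15 hours 26 minutes → arrive 11:08 UTC on May 2.
Flight 2 lands earlier by 9 hours 57 minutes.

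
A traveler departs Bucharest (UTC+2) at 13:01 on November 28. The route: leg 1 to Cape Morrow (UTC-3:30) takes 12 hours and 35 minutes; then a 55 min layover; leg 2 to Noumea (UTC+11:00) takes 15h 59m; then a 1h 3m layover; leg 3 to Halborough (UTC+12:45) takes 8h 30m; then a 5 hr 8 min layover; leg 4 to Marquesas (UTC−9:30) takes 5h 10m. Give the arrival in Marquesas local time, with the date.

02:51 on November 30

Convert departure to UTC: 13:01 − 2:00 = 11:01 UTC on Nov 28.
Add 12 hours and 35 minutes leg 1 → 23:36 UTC.
Add 55 minutes layover in Cape Morrow → 00:31 UTC (Nov 29).
Add 15 hours and 59 minutes leg 2 → 16:30 UTC.
Add 1 hour and 3 minutes layover in Noumea → 17:33 UTC.
Add 8 hours 30 minutes leg 3 → 02:03 UTC (Nov 30).
Add 5 hours 8 minutes layover in Halborough → 07:11 UTC.
Add 5 hours and 10 minutes leg 4 → 12:21 UTC.
Marquesas is UTC−9:30, so local arrival = 12:21 − 9:30 = 02:51 on Nov 30.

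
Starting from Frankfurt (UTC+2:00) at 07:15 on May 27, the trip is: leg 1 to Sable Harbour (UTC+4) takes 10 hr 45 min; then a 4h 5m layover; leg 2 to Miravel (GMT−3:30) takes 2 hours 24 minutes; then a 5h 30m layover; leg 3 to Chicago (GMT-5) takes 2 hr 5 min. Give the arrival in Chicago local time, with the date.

Convert departure to UTC: 07:15 − 2:00 = 05:15 UTC on May 27.
Add 10 hours and 45 minutes leg 1 → 16:00 UTC.
Add 4 hours and 5 minutes layover in Sable Harbour → 20:05 UTC.
Add 2 hours and 24 minutes leg 2 → 22:29 UTC.
Add 5 hours and 30 minutes layover in Miravel → 03:59 UTC (May 28).
Add 2 hours 5 minutes leg 3 → 06:04 UTC.
Chicago is UTC−5:00, so local arrival = 06:04 − 5:00 = 01:04 on May 28.

01:04 on May 28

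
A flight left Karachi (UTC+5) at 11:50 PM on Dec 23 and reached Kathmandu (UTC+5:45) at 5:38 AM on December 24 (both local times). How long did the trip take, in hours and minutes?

5 hours 3 minutes

Departure in UTC: 11:50 PM − 5:00 = 6:50 PM on Dec 23.
Arrival in UTC: 5:38 AM − 5:45 = 11:53 PM on Dec 23.
Elapsed = 11:53 PM − 6:50 PM = 5 hours 3 minutes.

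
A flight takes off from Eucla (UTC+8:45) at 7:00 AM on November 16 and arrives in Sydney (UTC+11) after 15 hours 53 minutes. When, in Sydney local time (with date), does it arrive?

1:08 AM on Nov 17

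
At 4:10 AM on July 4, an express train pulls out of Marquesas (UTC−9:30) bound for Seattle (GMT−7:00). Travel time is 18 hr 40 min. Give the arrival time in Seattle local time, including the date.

1:20 AM on July 5

Convert departure to UTC: 4:10 AM + 9:30 = 1:40 PM UTC on Jul 4.
Add 18 hours 40 minutes travel time → 8:20 AM UTC (Jul 5).
Seattle is UTC−7:00, so local arrival = 8:20 AM − 7:00 = 1:20 AM on Jul 5.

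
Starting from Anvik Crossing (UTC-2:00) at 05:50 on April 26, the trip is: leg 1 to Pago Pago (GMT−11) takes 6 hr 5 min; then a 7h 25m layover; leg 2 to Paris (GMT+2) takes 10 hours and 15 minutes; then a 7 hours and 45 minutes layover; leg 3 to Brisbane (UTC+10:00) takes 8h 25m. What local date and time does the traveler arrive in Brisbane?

Convert departure to UTC: 05:50 + 2:00 = 07:50 UTC on Apr 26.
Add 6 hours and 5 minutes leg 1 → 13:55 UTC.
Add 7 hours and 25 minutes layover in Pago Pago → 21:20 UTC.
Add 10 hours 15 minutes leg 2 → 07:35 UTC (Apr 27).
Add 7 hours 45 minutes layover in Paris → 15:20 UTC.
Add 8 hours and 25 minutes leg 3 → 23:45 UTC.
Brisbane is UTC+10:00, so local arrival = 23:45 + 10:00 = 09:45 on Apr 28.

09:45 on April 28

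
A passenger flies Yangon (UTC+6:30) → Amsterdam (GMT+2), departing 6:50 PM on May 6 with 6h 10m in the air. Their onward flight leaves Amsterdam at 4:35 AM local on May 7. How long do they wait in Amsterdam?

8 hours 5 minutes

Convert departure to UTC: 6:50 PM − 6:30 = 12:20 PM UTC on May 6.
Add 6 hours and 10 minutes flight time → 6:30 PM UTC.
Amsterdam is UTC+2:00, so local arrival = 6:30 PM + 2:00 = 8:30 PM on May 6.
Layover = 4:35 AM − 8:30 PM (+1 day) = 8 hours 5 minutes.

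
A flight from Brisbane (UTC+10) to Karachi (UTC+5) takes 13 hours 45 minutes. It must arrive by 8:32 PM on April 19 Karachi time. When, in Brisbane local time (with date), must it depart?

11:47 AM on April 19

Target arrival in UTC: 8:32 PM − 5:00 = 3:32 PM on Apr 19.
Subtract 13 hours 45 minutes → departure 1:47 AM UTC on Apr 19.
Brisbane is UTC+10:00: 1:47 AM + 10:00 = 11:47 AM on Apr 19.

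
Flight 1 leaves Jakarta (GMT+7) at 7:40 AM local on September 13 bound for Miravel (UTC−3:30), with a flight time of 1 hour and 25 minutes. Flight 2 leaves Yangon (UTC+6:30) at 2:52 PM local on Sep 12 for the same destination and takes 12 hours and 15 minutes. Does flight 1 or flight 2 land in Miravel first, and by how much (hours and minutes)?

Flight 1 in UTC: 7:40 AM − 7:00 = 12:40 AM on Sep 13.
+1 hour and 25 minutes → arrive 2:05 AM UTC on Sep 13.
Flight 2 in UTC: 2:52 PM − 6:30 = 8:22 AM on Sep 12.
+12 hours and 15 minutes → arrive 8:37 PM UTC on Sep 12.
Flight 2 lands earlier by 5 hours 28 minutes.

the second, by 5 hours 28 minutes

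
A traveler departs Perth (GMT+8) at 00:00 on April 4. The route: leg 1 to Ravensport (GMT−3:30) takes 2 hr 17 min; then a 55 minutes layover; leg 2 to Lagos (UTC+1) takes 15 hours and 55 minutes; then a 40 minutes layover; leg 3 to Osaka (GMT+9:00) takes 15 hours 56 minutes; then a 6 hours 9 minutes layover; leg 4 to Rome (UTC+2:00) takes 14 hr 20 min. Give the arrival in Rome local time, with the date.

Convert departure to UTC: 00:00 − 8:00 = 16:00 UTC on Apr 3.
Add 2 hours and 17 minutes leg 1 → 18:17 UTC.
Add 55 minutes layover in Ravensport → 19:12 UTC.
Add 15 hours 55 minutes leg 2 → 11:07 UTC (Apr 4).
Add 40 minutes layover in Lagos → 11:47 UTC.
Add 15 hours and 56 minutes leg 3 → 03:43 UTC (Apr 5).
Add 6 hours 9 minutes layover in Osaka → 09:52 UTC.
Add 14 hours 20 minutes leg 4 → 00:12 UTC (Apr 6).
Rome is UTC+2:00, so local arrival = 00:12 + 2:00 = 02:12 on Apr 6.

02:12 on April 6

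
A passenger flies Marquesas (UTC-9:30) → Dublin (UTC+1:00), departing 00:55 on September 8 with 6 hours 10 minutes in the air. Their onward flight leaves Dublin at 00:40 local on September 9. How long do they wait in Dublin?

Convert departure to UTC: 00:55 + 9:30 = 10:25 UTC on Sep 8.
Add 6 hours and 10 minutes flight time → 16:35 UTC.
Dublin is UTC+1:00, so local arrival = 16:35 + 1:00 = 17:35 on Sep 8.
Layover = 00:40 − 17:35 (+1 day) = 7 hours 5 minutes.

7 hours 5 minutes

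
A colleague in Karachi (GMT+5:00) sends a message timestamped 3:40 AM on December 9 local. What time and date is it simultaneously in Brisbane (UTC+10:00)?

Brisbane is 5:00 ahead of Karachi.
Shift by the zone difference: 3:40 AM + 5:00 = 8:40 AM on Dec 9 in Brisbane.

8:40 AM on December 9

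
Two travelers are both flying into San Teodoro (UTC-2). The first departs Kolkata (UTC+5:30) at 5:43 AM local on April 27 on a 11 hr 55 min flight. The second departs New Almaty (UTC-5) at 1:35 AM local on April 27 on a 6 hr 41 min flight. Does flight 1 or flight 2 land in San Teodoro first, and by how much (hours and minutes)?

Flight 1 in UTC: 5:43 AM − 5:30 = 12:13 AM on Apr 27.
+11 hours and 55 minutes → arrive 12:08 PM UTC on Apr 27.
Flight 2 in UTC: 1:35 AM + 5:00 = 6:35 AM on Apr 27.
+6 hours 41 minutes → arrive 1:16 PM UTC on Apr 27.
Flight 1 lands earlier by 1 hour 8 minutes.

the first, by 1 hour 8 minutes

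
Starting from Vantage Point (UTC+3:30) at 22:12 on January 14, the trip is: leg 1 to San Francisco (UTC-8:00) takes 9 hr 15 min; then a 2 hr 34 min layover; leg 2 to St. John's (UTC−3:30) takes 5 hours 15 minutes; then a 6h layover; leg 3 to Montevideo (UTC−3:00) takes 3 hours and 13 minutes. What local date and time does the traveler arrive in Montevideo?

Convert departure to UTC: 22:12 − 3:30 = 18:42 UTC on Jan 14.
Add 9 hours and 15 minutes leg 1 → 03:57 UTC (Jan 15).
Add 2 hours 34 minutes layover in San Francisco → 06:31 UTC.
Add 5 hours and 15 minutes leg 2 → 11:46 UTC.
Add 6 hours layover in St. John's → 17:46 UTC.
Add 3 hours 13 minutes leg 3 → 20:59 UTC.
Montevideo is UTC−3:00, so local arrival = 20:59 − 3:00 = 17:59 on Jan 15.

17:59 on January 15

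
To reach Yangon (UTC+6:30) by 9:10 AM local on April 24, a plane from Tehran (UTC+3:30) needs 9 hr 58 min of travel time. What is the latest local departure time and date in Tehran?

Target arrival in UTC: 9:10 AM − 6:30 = 2:40 AM on Apr 24.
Subtract 9 hours 58 minutes → departure 4:42 PM UTC on Apr 23.
Tehran is UTC+3:30: 4:42 PM + 3:30 = 8:12 PM on Apr 23.

8:12 PM on Apr 23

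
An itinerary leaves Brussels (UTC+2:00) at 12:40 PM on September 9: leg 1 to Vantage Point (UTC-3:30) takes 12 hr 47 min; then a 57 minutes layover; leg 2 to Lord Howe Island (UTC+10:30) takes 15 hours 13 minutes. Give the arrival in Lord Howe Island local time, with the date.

2:07 AM on Sep 11

Convert departure to UTC: 12:40 PM − 2:00 = 10:40 AM UTC on Sep 9.
Add 12 hours and 47 minutes leg 1 → 11:27 PM UTC.
Add 57 minutes layover in Vantage Point → 12:24 AM UTC (Sep 10).
Add 15 hours 13 minutes leg 2 → 3:37 PM UTC.
Lord Howe Island is UTC+10:30, so local arrival = 3:37 PM + 10:30 = 2:07 AM on Sep 11.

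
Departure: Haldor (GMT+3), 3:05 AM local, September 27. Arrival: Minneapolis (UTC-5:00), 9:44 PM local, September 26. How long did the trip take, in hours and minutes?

Departure in UTC: 3:05 AM − 3:00 = 12:05 AM on Sep 27.
Arrival in UTC: 9:44 PM + 5:00 = 2:44 AM on Sep 27.
Elapsed = 2:44 AM − 12:05 AM = 2 hours 39 minutes.

2 hours 39 minutes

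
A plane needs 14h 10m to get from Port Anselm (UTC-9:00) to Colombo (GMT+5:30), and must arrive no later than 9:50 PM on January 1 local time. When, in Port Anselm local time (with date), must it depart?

5:10 PM on December 31

Target arrival in UTC: 9:50 PM − 5:30 = 4:20 PM on Jan 1.
Subtract 14 hours 10 minutes → departure 2:10 AM UTC on Jan 1.
Port Anselm is UTC−9:00: 2:10 AM − 9:00 = 5:10 PM on Dec 31.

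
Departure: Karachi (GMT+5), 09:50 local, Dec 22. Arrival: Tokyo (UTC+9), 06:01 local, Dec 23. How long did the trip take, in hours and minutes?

Tokyo is 4:00 ahead of Karachi.
Clock-face elapsed time (ignoring zones) is 20 hours 11 minutes.
Actual elapsed = 20 hours 11 minutes − 4:00 = 16 hours 11 minutes.

16 hours 11 minutes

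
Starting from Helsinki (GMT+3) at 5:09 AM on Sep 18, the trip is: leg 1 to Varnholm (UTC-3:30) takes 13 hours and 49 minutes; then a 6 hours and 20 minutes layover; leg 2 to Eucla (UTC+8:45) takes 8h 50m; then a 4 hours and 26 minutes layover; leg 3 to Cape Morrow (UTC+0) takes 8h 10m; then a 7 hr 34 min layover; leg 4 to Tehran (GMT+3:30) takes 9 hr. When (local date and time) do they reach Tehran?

3:48 PM on Sep 20

Convert departure to UTC: 5:09 AM − 3:00 = 2:09 AM UTC on Sep 18.
Add 13 hours and 49 minutes leg 1 → 3:58 PM UTC.
Add 6 hours and 20 minutes layover in Varnholm → 10:18 PM UTC.
Add 8 hours 50 minutes leg 2 → 7:08 AM UTC (Sep 19).
Add 4 hours 26 minutes layover in Eucla → 11:34 AM UTC.
Add 8 hours and 10 minutes leg 3 → 7:44 PM UTC.
Add 7 hours 34 minutes layover in Cape Morrow → 3:18 AM UTC (Sep 20).
Add 9 hours leg 4 → 12:18 PM UTC.
Tehran is UTC+3:30, so local arrival = 12:18 PM + 3:30 = 3:48 PM on Sep 20.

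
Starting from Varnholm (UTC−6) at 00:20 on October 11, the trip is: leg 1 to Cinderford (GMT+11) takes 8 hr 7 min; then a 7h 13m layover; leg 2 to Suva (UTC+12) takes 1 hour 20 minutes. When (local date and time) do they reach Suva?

11:00 on October 12

Convert departure to UTC: 00:20 + 6:00 = 06:20 UTC on Oct 11.
Add 8 hours and 7 minutes leg 1 → 14:27 UTC.
Add 7 hours and 13 minutes layover in Cinderford → 21:40 UTC.
Add 1 hour and 20 minutes leg 2 → 23:00 UTC.
Suva is UTC+12:00, so local arrival = 23:00 + 12:00 = 11:00 on Oct 12.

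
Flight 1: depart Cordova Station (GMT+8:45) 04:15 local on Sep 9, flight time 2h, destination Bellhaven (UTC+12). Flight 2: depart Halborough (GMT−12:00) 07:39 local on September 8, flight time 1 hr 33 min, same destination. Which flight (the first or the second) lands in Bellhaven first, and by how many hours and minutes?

Flight 1 in UTC: 04:15 − 8:45 = 19:30 on Sep 8.
+2 hours → arrive 21:30 UTC on Sep 8.
Flight 2 in UTC: 07:39 + 12:00 = 19:39 on Sep 8.
+1 hour 33 minutes → arrive 21:12 UTC on Sep 8.
Flight 2 lands earlier by 18 minutes.

the second, by 18 minutes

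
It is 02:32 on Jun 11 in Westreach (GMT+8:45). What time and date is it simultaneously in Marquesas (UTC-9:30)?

08:17 on June 10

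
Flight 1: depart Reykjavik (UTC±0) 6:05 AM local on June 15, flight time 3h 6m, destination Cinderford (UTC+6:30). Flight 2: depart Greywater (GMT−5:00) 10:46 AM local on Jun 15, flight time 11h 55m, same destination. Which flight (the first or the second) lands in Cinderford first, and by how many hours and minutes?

Flight 1 departs at 6:05 AM UTC (Jun 15).
+3 hours and 6 minutes → arrive 9:11 AM UTC on Jun 15.
Flight 2 in UTC: 10:46 AM + 5:00 = 3:46 PM on Jun 15.
+11 hours 55 minutes → arrive 3:41 AM UTC on Jun 16.
Flight 1 lands earlier by 18 hours 30 minutes.

the first, by 18 hours 30 minutes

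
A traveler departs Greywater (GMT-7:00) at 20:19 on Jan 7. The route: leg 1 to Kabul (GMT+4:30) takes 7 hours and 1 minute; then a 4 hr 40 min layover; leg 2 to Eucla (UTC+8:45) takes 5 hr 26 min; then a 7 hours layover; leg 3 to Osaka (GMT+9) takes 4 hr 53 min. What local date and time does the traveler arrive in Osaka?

Convert departure to UTC: 20:19 + 7:00 = 03:19 UTC on Jan 8.
Add 7 hours and 1 minute leg 1 → 10:20 UTC.
Add 4 hours and 40 minutes layover in Kabul → 15:00 UTC.
Add 5 hours and 26 minutes leg 2 → 20:26 UTC.
Add 7 hours layover in Eucla → 03:26 UTC (Jan 9).
Add 4 hours and 53 minutes leg 3 → 08:19 UTC.
Osaka is UTC+9:00, so local arrival = 08:19 + 9:00 = 17:19 on Jan 9.

17:19 on January 9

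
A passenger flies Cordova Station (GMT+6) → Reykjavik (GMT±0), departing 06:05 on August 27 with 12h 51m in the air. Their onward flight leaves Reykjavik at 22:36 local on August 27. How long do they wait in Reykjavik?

9 hours 40 minutes

Convert departure to UTC: 06:05 − 6:00 = 00:05 UTC on Aug 27.
Add 12 hours and 51 minutes flight time → 12:56 UTC.
Reykjavik is UTC+0, so local arrival is the same: 12:56 on Aug 27.
Layover = 22:36 − 12:56 = 9 hours 40 minutes.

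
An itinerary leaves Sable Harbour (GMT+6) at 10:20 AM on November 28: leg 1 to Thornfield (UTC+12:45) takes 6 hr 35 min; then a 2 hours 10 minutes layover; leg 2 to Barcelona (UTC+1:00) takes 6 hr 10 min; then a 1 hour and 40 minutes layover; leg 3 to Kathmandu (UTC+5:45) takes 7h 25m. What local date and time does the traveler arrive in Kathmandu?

10:05 AM on November 29

Convert departure to UTC: 10:20 AM − 6:00 = 4:20 AM UTC on Nov 28.
Add 6 hours and 35 minutes leg 1 → 10:55 AM UTC.
Add 2 hours and 10 minutes layover in Thornfield → 1:05 PM UTC.
Add 6 hours 10 minutes leg 2 → 7:15 PM UTC.
Add 1 hour and 40 minutes layover in Barcelona → 8:55 PM UTC.
Add 7 hours and 25 minutes leg 3 → 4:20 AM UTC (Nov 29).
Kathmandu is UTC+5:45, so local arrival = 4:20 AM + 5:45 = 10:05 AM on Nov 29.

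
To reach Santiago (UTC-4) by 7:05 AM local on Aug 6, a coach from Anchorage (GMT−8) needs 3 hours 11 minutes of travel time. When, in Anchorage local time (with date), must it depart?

11:54 PM on August 5

Target arrival in UTC: 7:05 AM + 4:00 = 11:05 AM on Aug 6.
Subtract 3 hours 11 minutes → departure 7:54 AM UTC on Aug 6.
Anchorage is UTC−8:00: 7:54 AM − 8:00 = 11:54 PM on Aug 5.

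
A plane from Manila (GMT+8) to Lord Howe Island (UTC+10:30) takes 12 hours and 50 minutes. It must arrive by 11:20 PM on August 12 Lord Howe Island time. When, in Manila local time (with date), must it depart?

8:00 AM on August 12

Target arrival in UTC: 11:20 PM − 10:30 = 12:50 PM on Aug 12.
Subtract 12 hours 50 minutes → departure 12:00 AM UTC on Aug 12.
Manila is UTC+8:00: 12:00 AM + 8:00 = 8:00 AM on Aug 12.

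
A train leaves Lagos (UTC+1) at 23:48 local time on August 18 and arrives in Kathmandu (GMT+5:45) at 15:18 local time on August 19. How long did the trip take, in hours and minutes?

10 hours 45 minutes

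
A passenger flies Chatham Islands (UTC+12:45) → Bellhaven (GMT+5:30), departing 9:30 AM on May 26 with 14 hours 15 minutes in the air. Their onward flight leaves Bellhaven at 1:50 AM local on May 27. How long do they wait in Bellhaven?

9 hours 20 minutes

Convert departure to UTC: 9:30 AM − 12:45 = 8:45 PM UTC on May 25.
Add 14 hours 15 minutes flight time → 11:00 AM UTC (May 26).
Bellhaven is UTC+5:30, so local arrival = 11:00 AM + 5:30 = 4:30 PM on May 26.
Layover = 1:50 AM − 4:30 PM (+1 day) = 9 hours 20 minutes.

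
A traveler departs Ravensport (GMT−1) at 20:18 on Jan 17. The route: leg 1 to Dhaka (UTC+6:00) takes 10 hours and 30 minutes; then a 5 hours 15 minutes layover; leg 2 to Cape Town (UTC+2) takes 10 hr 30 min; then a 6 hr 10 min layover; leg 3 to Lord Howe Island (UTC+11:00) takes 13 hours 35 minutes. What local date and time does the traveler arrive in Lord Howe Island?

Convert departure to UTC: 20:18 + 1:00 = 21:18 UTC on Jan 17.
Add 10 hours and 30 minutes leg 1 → 07:48 UTC (Jan 18).
Add 5 hours and 15 minutes layover in Dhaka → 13:03 UTC.
Add 10 hours 30 minutes leg 2 → 23:33 UTC.
Add 6 hours and 10 minutes layover in Cape Town → 05:43 UTC (Jan 19).
Add 13 hours 35 minutes leg 3 → 19:18 UTC.
Lord Howe Island is UTC+11:00, so local arrival = 19:18 + 11:00 = 06:18 on Jan 20.

06:18 on January 20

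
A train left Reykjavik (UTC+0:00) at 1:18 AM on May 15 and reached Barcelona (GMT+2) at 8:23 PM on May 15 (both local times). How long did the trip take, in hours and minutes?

17 hours 5 minutes

Departure is already UTC: 1:18 AM on May 15.
Arrival in UTC: 8:23 PM − 2:00 = 6:23 PM on May 15.
Elapsed = 6:23 PM − 1:18 AM = 17 hours 5 minutes.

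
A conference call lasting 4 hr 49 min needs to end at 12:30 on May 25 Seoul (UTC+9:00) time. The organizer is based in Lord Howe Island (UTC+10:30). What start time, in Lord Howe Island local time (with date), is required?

09:11 on May 25

Target end time in UTC: 12:30 − 9:00 = 03:30 on May 25.
Subtract 4 hours and 49 minutes → start 22:41 UTC on May 24.
Lord Howe Island is UTC+10:30: 22:41 + 10:30 = 09:11 on May 25.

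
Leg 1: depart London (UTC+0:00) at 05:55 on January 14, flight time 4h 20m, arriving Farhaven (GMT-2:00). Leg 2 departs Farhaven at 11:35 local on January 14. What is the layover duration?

3 hours 20 minutes

London is at UTC+0, so departure is already 05:55 UTC on Jan 14.
Add 4 hours and 20 minutes flight time → 10:15 UTC.
Farhaven is UTC−2:00, so local arrival = 10:15 − 2:00 = 08:15 on Jan 14.
Layover = 11:35 − 08:15 = 3 hours 20 minutes.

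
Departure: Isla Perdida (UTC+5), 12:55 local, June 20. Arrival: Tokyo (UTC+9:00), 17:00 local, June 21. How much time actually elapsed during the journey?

Departure in UTC: 12:55 − 5:00 = 07:55 on Jun 20.
Arrival in UTC: 17:00 − 9:00 = 08:00 on Jun 21.
Elapsed = 08:00 − 07:55 (+1 day) = 24 hours 5 minutes.

24 hours 5 minutes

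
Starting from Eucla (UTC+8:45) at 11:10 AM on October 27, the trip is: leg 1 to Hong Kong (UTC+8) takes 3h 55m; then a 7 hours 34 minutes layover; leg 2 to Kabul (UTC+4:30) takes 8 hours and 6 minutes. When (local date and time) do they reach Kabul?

2:30 AM on October 28

Convert departure to UTC: 11:10 AM − 8:45 = 2:25 AM UTC on Oct 27.
Add 3 hours 55 minutes leg 1 → 6:20 AM UTC.
Add 7 hours 34 minutes layover in Hong Kong → 1:54 PM UTC.
Add 8 hours and 6 minutes leg 2 → 10:00 PM UTC.
Kabul is UTC+4:30, so local arrival = 10:00 PM + 4:30 = 2:30 AM on Oct 28.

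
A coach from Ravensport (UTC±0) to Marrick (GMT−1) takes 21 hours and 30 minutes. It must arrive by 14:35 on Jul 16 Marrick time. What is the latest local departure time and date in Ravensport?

Target arrival in UTC: 14:35 + 1:00 = 15:35 on Jul 16.
Subtract 21 hours 30 minutes → departure 18:05 UTC on Jul 15.
Ravensport is UTC+0, so departure is 18:05 on Jul 15.

18:05 on Jul 15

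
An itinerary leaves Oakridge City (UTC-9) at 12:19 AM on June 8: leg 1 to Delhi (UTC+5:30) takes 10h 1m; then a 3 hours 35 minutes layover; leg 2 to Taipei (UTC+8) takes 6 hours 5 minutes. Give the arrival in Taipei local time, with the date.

Convert departure to UTC: 12:19 AM + 9:00 = 9:19 AM UTC on Jun 8.
Add 10 hours 1 minute leg 1 → 7:20 PM UTC.
Add 3 hours 35 minutes layover in Delhi → 10:55 PM UTC.
Add 6 hours 5 minutes leg 2 → 5:00 AM UTC (Jun 9).
Taipei is UTC+8:00, so local arrival = 5:00 AM + 8:00 = 1:00 PM on Jun 9.

1:00 PM on June 9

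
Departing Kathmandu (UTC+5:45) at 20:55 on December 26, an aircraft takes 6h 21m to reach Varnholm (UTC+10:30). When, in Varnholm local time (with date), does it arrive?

Convert departure to UTC: 20:55 − 5:45 = 15:10 UTC on Dec 26.
Add 6 hours and 21 minutes travel time → 21:31 UTC.
Varnholm is UTC+10:30, so local arrival = 21:31 + 10:30 = 08:01 on Dec 27.

08:01 on Dec 27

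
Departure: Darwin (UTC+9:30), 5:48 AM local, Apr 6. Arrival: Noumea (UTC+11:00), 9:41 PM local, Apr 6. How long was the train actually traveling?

14 hours 23 minutes

Noumea is 1:30 ahead of Darwin.
Clock-face elapsed time (ignoring zones) is 15 hours 53 minutes.
Actual elapsed = 15 hours 53 minutes − 1:30 = 14 hours 23 minutes.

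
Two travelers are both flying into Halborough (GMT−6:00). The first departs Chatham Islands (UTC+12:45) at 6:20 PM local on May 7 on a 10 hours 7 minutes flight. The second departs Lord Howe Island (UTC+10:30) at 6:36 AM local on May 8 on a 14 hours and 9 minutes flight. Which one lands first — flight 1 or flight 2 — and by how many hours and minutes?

Flight 1 in UTC: 6:20 PM − 12:45 = 5:35 AM on May 7.
+10 hours 7 minutes → arrive 3:42 PM UTC on May 7.
Flight 2 in UTC: 6:36 AM − 10:30 = 8:06 PM on May 7.
+14 hours 9 minutes → arrive 10:15 AM UTC on May 8.
Flight 1 lands earlier by 18 hours 33 minutes.

the first, by 18 hours 33 minutes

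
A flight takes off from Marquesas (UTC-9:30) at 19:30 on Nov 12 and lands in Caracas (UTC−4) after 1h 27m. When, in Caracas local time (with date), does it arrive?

02:27 on November 13

Convert departure to UTC: 19:30 + 9:30 = 05:00 UTC on Nov 13.
Add 1 hour and 27 minutes travel time → 06:27 UTC.
Caracas is UTC−4:00, so local arrival = 06:27 − 4:00 = 02:27 on Nov 13.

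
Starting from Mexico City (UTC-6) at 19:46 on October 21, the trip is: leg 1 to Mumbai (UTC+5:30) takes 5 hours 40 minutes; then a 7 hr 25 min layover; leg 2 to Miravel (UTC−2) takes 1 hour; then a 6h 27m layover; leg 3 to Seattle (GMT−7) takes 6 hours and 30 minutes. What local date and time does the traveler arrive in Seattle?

21:48 on October 22

Convert departure to UTC: 19:46 + 6:00 = 01:46 UTC on Oct 22.
Add 5 hours and 40 minutes leg 1 → 07:26 UTC.
Add 7 hours 25 minutes layover in Mumbai → 14:51 UTC.
Add 1 hour leg 2 → 15:51 UTC.
Add 6 hours 27 minutes layover in Miravel → 22:18 UTC.
Add 6 hours and 30 minutes leg 3 → 04:48 UTC (Oct 23).
Seattle is UTC−7:00, so local arrival = 04:48 − 7:00 = 21:48 on Oct 22.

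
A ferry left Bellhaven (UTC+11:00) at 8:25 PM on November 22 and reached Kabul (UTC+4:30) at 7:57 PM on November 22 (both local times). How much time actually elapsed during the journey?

6 hours 2 minutes

Departure in UTC: 8:25 PM − 11:00 = 9:25 AM on Nov 22.
Arrival in UTC: 7:57 PM − 4:30 = 3:27 PM on Nov 22.
Elapsed = 3:27 PM − 9:25 AM = 6 hours 2 minutes.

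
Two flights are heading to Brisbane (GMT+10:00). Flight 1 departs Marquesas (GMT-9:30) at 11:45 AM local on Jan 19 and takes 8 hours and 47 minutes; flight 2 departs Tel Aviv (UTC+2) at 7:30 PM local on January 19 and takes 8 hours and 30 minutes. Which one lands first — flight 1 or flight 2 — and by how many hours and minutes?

the second, by 4 hours 2 minutes

Flight 1 in UTC: 11:45 AM + 9:30 = 9:15 PM on Jan 19.
+8 hours and 47 minutes → arrive 6:02 AM UTC on Jan 20.
Flight 2 in UTC: 7:30 PM − 2:00 = 5:30 PM on Jan 19.
+8 hours and 30 minutes → arrive 2:00 AM UTC on Jan 20.
Flight 2 lands earlier by 4 hours 2 minutes.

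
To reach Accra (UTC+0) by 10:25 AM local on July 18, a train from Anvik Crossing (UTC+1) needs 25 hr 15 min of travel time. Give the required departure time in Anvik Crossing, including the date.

10:10 AM on July 17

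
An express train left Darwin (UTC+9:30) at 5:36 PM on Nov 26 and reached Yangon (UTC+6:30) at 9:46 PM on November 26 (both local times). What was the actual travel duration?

Departure in UTC: 5:36 PM − 9:30 = 8:06 AM on Nov 26.
Arrival in UTC: 9:46 PM − 6:30 = 3:16 PM on Nov 26.
Elapsed = 3:16 PM − 8:06 AM = 7 hours 10 minutes.

7 hours 10 minutes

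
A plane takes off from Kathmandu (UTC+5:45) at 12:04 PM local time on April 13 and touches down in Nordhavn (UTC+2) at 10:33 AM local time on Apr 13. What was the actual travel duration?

Nordhavn is 3:45 behind Kathmandu.
Clock-face elapsed time (ignoring zones) is −1 hour 31 minutes.
Actual elapsed = −1 hour 31 minutes + 3:45 = 2 hours 14 minutes.

2 hours 14 minutes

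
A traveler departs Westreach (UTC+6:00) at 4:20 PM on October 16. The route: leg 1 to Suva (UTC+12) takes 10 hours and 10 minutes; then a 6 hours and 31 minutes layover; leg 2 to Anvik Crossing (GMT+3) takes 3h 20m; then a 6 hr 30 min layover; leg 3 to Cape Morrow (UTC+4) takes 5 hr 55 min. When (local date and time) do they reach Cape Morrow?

10:46 PM on October 17

Convert departure to UTC: 4:20 PM − 6:00 = 10:20 AM UTC on Oct 16.
Add 10 hours and 10 minutes leg 1 → 8:30 PM UTC.
Add 6 hours 31 minutes layover in Suva → 3:01 AM UTC (Oct 17).
Add 3 hours and 20 minutes leg 2 → 6:21 AM UTC.
Add 6 hours and 30 minutes layover in Anvik Crossing → 12:51 PM UTC.
Add 5 hours and 55 minutes leg 3 → 6:46 PM UTC.
Cape Morrow is UTC+4:00, so local arrival = 6:46 PM + 4:00 = 10:46 PM on Oct 17.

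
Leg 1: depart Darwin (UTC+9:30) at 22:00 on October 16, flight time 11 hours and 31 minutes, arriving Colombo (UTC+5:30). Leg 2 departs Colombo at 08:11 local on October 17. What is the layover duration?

Convert departure to UTC: 22:00 − 9:30 = 12:30 UTC on Oct 16.
Add 11 hours and 31 minutes flight time → 00:01 UTC (Oct 17).
Colombo is UTC+5:30, so local arrival = 00:01 + 5:30 = 05:31 on Oct 17.
Layover = 08:11 − 05:31 = 2 hours 40 minutes.

2 hours 40 minutes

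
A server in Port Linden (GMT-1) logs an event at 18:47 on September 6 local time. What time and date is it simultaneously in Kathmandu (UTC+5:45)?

01:32 on September 7

Kathmandu is 6:45 ahead of Port Linden.
Shift by the zone difference: 18:47 + 6:45 = 01:32 on Sep 7 in Kathmandu.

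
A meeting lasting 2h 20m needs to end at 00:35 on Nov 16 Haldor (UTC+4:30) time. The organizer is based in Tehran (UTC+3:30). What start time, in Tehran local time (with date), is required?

Target end time in UTC: 00:35 − 4:30 = 20:05 on Nov 15.
Subtract 2 hours 20 minutes → start 17:45 UTC on Nov 15.
Tehran is UTC+3:30: 17:45 + 3:30 = 21:15 on Nov 15.

21:15 on Nov 15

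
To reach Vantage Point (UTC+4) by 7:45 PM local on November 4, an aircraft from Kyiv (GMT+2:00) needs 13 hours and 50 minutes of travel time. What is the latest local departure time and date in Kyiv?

3:55 AM on November 4

Target arrival in UTC: 7:45 PM − 4:00 = 3:45 PM on Nov 4.
Subtract 13 hours and 50 minutes → departure 1:55 AM UTC on Nov 4.
Kyiv is UTC+2:00: 1:55 AM + 2:00 = 3:55 AM on Nov 4.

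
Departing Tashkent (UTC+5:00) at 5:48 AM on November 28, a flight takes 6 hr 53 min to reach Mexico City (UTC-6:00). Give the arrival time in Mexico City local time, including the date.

Convert departure to UTC: 5:48 AM − 5:00 = 12:48 AM UTC on Nov 28.
Add 6 hours and 53 minutes travel time → 7:41 AM UTC.
Mexico City is UTC−6:00, so local arrival = 7:41 AM − 6:00 = 1:41 AM on Nov 28.

1:41 AM on November 28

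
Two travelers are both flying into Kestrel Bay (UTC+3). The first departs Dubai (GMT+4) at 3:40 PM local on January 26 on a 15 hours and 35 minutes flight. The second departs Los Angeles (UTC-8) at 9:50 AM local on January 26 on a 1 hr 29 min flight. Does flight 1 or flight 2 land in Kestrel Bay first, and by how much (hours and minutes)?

Flight 1 in UTC: 3:40 PM − 4:00 = 11:40 AM on Jan 26.
+15 hours 35 minutes → arrive 3:15 AM UTC on Jan 27.
Flight 2 in UTC: 9:50 AM + 8:00 = 5:50 PM on Jan 26.
+1 hour and 29 minutes → arrive 7:19 PM UTC on Jan 26.
Flight 2 lands earlier by 7 hours 56 minutes.

the second, by 7 hours 56 minutes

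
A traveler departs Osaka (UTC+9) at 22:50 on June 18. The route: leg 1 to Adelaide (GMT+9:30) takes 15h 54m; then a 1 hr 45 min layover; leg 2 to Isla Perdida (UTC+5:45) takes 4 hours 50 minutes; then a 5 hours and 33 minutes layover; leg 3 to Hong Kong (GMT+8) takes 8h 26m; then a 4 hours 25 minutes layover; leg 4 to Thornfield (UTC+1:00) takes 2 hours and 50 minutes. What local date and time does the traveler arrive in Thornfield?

10:33 on Jun 20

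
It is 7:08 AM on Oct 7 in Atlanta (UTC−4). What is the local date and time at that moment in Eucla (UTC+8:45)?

7:53 PM on October 7

Eucla is 12:45 ahead of Atlanta.
Shift by the zone difference: 7:08 AM + 12:45 = 7:53 PM on Oct 7 in Eucla.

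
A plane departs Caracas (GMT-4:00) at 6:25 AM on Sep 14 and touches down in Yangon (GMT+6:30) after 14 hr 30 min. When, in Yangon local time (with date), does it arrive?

7:25 AM on Sep 15

Yangon is 10:30 ahead of Caracas.
After 14 hours 30 minutes it is 8:55 PM in Caracas.
Shift by the zone difference: 8:55 PM + 10:30 = 7:25 AM on Sep 15 in Yangon.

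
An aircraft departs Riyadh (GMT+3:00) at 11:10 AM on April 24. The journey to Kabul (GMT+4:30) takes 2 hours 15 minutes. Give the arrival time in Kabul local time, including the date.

Kabul is 1:30 ahead of Riyadh.
After 2 hours and 15 minutes it is 1:25 PM in Riyadh.
Shift by the zone difference: 1:25 PM + 1:30 = 2:55 PM on Apr 24 in Kabul.

2:55 PM on April 24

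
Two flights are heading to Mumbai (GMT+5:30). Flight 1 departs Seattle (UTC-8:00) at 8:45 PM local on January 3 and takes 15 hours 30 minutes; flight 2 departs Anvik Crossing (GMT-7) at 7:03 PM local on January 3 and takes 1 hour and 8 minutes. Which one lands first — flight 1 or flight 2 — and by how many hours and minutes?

the second, by 17 hours 4 minutes

Flight 1 in UTC: 8:45 PM + 8:00 = 4:45 AM on Jan 4.
+15 hours and 30 minutes → arrive 8:15 PM UTC on Jan 4.
Flight 2 in UTC: 7:03 PM + 7:00 = 2:03 AM on Jan 4.
+1 hour 8 minutes → arrive 3:11 AM UTC on Jan 4.
Flight 2 lands earlier by 17 hours 4 minutes.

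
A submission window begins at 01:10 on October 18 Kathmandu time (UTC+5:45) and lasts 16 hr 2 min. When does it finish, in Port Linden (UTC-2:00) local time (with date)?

09:27 on October 18

Convert start to UTC: 01:10 − 5:45 = 19:25 UTC on Oct 17.
Add 16 hours and 2 minutes duration → 11:27 UTC (Oct 18).
Port Linden is UTC−2:00, so local end time = 11:27 − 2:00 = 09:27 on Oct 18.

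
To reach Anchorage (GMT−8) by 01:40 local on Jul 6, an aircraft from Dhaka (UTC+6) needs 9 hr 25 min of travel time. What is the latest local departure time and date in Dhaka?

Target arrival in UTC: 01:40 + 8:00 = 09:40 on Jul 6.
Subtract 9 hours 25 minutes → departure 00:15 UTC on Jul 6.
Dhaka is UTC+6:00: 00:15 + 6:00 = 06:15 on Jul 6.

06:15 on July 6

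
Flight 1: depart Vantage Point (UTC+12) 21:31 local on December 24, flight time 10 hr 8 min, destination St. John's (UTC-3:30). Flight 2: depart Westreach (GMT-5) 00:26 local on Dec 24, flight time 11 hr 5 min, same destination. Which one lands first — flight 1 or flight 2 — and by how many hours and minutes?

the second, by 3 hours 8 minutes

Flight 1 in UTC: 21:31 − 12:00 = 09:31 on Dec 24.
+10 hours and 8 minutes → arrive 19:39 UTC on Dec 24.
Flight 2 in UTC: 00:26 + 5:00 = 05:26 on Dec 24.
+11 hours and 5 minutes → arrive 16:31 UTC on Dec 24.
Flight 2 lands earlier by 3 hours 8 minutes.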